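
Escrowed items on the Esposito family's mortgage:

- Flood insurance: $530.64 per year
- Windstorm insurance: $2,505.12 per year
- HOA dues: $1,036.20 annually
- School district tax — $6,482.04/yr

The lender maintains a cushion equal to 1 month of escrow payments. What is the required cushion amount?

Flood insurance = $530.64
Windstorm insurance = $2,505.12
HOA dues = $1,036.20
School district tax = $6,482.04
Total annual escrow = $10,554.00
Monthly = $10,554.00 ÷ 12 = $879.50
Cushion = 1 × $879.50 = $879.50

$879.50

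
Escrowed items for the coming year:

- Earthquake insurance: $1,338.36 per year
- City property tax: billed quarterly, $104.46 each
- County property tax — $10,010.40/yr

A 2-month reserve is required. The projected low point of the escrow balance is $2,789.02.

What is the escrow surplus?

Earthquake insurance = $1,338.36/yr
City property tax = $104.46 × 4 = $417.84/yr
County property tax = $10,010.40/yr
Annual escrow total = $1,338.36 + $417.84 + $10,010.40 = $11,766.60
Per month = $11,766.60 / 12 = $980.55
Required cushion = 2 × $980.55 = $1,961.10
Excess over cushion: $2,789.02 − $1,961.10 = $827.92

$827.92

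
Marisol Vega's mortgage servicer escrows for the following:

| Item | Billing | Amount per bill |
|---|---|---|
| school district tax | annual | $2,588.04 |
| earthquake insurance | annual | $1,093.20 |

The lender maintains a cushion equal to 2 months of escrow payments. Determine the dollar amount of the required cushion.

$613.54

School district tax = $2,588.04/yr
Earthquake insurance = $1,093.20/yr
Yearly total = $3,681.24
Base monthly escrow = $3,681.24 ÷ 12 = $306.77
Required cushion = 2 × $306.77 = $613.54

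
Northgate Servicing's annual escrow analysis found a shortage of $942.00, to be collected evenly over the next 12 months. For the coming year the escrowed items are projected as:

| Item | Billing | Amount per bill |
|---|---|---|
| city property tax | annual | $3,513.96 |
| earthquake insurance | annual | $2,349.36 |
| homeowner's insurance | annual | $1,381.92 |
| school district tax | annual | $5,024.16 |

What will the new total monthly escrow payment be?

$1,100.95

City property tax — $3,513.96
Earthquake insurance — $2,349.36
Homeowner's insurance — $1,381.92
School district tax — $5,024.16
Total annual escrow = $3,513.96 + $2,349.36 + $1,381.92 + $5,024.16 = $12,269.40
Monthly = $12,269.40 / 12 = $1,022.45
Shortage per month = $942.00 ÷ 12 = $78.50
Adjusted monthly = $1,022.45 + $78.50 = $1,100.95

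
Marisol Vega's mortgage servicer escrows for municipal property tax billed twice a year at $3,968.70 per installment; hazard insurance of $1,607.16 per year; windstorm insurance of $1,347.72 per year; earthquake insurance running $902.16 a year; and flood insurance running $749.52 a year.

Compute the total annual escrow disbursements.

Municipal property tax — $3,968.70 × 2 = $7,937.40
Hazard insurance — $1,607.16
Windstorm insurance — $1,347.72
Earthquake insurance — $902.16
Flood insurance — $749.52
Total per year = $12,543.96

$12,543.96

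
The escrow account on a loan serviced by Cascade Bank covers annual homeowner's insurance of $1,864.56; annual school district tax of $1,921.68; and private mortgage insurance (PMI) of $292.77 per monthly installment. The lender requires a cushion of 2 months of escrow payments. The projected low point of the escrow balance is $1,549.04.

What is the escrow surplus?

Homeowner's insurance = $1,864.56/yr
School district tax = $1,921.68/yr
Private mortgage insurance (PMI) = $292.77 × 12 = $3,513.24/yr
Yearly total = $1,864.56 + $1,921.68 + $3,513.24 = $7,299.48
Per month = $7,299.48 / 12 = $608.29
Required cushion = 2 × $608.29 = $1,216.58
Surplus = $1,549.04 − $1,216.58 = $332.46

$332.46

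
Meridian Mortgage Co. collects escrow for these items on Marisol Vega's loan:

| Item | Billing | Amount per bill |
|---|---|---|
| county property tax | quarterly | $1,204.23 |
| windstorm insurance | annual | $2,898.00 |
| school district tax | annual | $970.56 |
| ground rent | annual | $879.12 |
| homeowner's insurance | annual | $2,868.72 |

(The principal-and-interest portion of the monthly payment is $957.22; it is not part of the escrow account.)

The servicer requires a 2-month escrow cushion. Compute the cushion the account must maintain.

County property tax: $1,204.23 × 4 = $4,816.92 per year
Windstorm insurance: $2,898.00 per year
School district tax: $970.56 per year
Ground rent: $879.12 per year
Homeowner's insurance: $2,868.72 per year
Yearly total = $12,433.32
Monthly escrow = $12,433.32 / 12 = $1,036.11
Reserve = 2 × $1,036.11 = $2,072.22

$2,072.22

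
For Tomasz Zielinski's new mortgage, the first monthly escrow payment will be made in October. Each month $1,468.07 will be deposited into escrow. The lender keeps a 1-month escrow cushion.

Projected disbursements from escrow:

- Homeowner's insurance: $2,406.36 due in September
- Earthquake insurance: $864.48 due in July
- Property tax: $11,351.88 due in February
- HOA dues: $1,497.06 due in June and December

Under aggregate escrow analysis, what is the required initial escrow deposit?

$6,976.66

Cushion = 1 × $1,468.07 = $1,468.07
Trial balance (start $0, +$1,468.07 each month, − disbursements):
  Oct: +$1,468.07 → $1,468.07
  Nov: +$1,468.07 → $2,936.14
  Dec: +$1,468.07 − $1,497.06 → $2,907.15
  Jan: +$1,468.07 → $4,375.22
  Feb: +$1,468.07 − $11,351.88 → -$5,508.59
  Mar: +$1,468.07 → -$4,040.52
  Apr: +$1,468.07 → -$2,572.45
  May: +$1,468.07 → -$1,104.38
  Jun: +$1,468.07 − $1,497.06 → -$1,133.37
  Jul: +$1,468.07 − $864.48 → -$529.78
  Aug: +$1,468.07 → $938.29
  Sep: +$1,468.07 − $2,406.36 → $0.00
Lowest trial balance = -$5,508.59 (Feb)
Initial deposit = cushion − low point = $1,468.07 − (-$5,508.59) = $6,976.66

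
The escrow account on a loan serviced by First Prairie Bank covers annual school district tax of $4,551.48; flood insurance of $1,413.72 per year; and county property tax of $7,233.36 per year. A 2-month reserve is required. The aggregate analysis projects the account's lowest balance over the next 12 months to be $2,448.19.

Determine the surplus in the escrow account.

School district tax — $4,551.48 per year
Flood insurance — $1,413.72 per year
County property tax — $7,233.36 per year
Total per year = $4,551.48 + $1,413.72 + $7,233.36 = $13,198.56
Monthly = $13,198.56 / 12 = $1,099.88
Cushion = 2 × $1,099.88 = $2,199.76
Surplus = $2,448.19 − $2,199.76 = $248.43

$248.43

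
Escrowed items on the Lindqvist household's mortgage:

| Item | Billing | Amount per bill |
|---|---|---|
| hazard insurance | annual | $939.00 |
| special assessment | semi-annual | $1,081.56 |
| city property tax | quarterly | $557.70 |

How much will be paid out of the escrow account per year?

Hazard insurance — $939.00/yr
Special assessment — $1,081.56 × 2 = $2,163.12/yr
City property tax — $557.70 × 4 = $2,230.80/yr
Combined annual = $939.00 + $2,163.12 + $2,230.80 = $5,332.92

$5,332.92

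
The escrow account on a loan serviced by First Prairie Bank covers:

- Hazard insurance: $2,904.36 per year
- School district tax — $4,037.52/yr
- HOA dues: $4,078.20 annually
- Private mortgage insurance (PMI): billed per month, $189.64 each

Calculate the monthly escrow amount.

Hazard insurance — $2,904.36/yr
School district tax — $4,037.52/yr
HOA dues — $4,078.20/yr
Private mortgage insurance (PMI) — $189.64 × 12 = $2,275.68/yr
Combined annual = $2,904.36 + $4,037.52 + $4,078.20 + $2,275.68 = $13,295.76
Base monthly escrow = $13,295.76 / 12 = $1,107.98

$1,107.98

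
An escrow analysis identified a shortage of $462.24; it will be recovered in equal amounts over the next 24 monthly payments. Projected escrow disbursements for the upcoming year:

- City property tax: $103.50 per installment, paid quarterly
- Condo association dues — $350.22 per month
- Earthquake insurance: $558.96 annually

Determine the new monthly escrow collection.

City property tax — $103.50 × 4 = $414.00 per year
Condo association dues — $350.22 × 12 = $4,202.64 per year
Earthquake insurance — $558.96 per year
Yearly total = $414.00 + $4,202.64 + $558.96 = $5,175.60
Monthly = $5,175.60 ÷ 12 = $431.30
Monthly shortage recovery: $462.24 ÷ 24 = $19.26
Adjusted monthly = $431.30 + $19.26 = $450.56

$450.56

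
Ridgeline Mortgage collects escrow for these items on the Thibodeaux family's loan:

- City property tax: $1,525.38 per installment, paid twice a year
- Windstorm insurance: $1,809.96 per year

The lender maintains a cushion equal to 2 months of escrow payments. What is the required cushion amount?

City property tax = $1,525.38 × 2 = $3,050.76
Windstorm insurance = $1,809.96
Total per year = $4,860.72
Base monthly escrow = $4,860.72 / 12 = $405.06
Required cushion = 2 × $405.06 = $810.12

$810.12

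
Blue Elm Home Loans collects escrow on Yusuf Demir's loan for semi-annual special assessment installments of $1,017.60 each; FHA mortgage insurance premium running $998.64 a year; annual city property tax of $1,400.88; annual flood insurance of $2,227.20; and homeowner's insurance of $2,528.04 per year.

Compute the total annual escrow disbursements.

$9,189.96

Special assessment — $1,017.60 × 2 = $2,035.20/yr
FHA mortgage insurance premium — $998.64/yr
City property tax — $1,400.88/yr
Flood insurance — $2,227.20/yr
Homeowner's insurance — $2,528.04/yr
Total annual escrow = $2,035.20 + $998.64 + $1,400.88 + $2,227.20 + $2,528.04 = $9,189.96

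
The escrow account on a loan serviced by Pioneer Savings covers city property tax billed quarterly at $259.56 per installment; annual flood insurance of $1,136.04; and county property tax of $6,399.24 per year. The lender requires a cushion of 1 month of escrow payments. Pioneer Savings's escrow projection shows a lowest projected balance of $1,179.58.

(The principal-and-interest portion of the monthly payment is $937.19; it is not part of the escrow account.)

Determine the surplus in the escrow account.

$465.12

City property tax — $259.56 × 4 = $1,038.24 per year
Flood insurance — $1,136.04 per year
County property tax — $6,399.24 per year
Total per year = $1,038.24 + $1,136.04 + $6,399.24 = $8,573.52
Monthly escrow = $8,573.52 / 12 = $714.46
Required cushion = 1 × $714.46 = $714.46
Surplus = $1,179.58 − $714.46 = $465.12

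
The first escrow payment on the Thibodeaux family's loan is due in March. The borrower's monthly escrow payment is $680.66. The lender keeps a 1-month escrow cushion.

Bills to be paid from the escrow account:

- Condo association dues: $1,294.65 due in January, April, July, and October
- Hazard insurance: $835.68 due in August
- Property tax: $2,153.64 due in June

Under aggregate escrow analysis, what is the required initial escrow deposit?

$2,175.32

Cushion = 1 × $680.66 = $680.66
Trial balance (start $0, +$680.66 each month, − disbursements):
  Mar: +$680.66 → $680.66
  Apr: +$680.66 − $1,294.65 → $66.67
  May: +$680.66 → $747.33
  Jun: +$680.66 − $2,153.64 → -$725.65
  Jul: +$680.66 − $1,294.65 → -$1,339.64
  Aug: +$680.66 − $835.68 → -$1,494.66
  Sep: +$680.66 → -$814.00
  Oct: +$680.66 − $1,294.65 → -$1,427.99
  Nov: +$680.66 → -$747.33
  Dec: +$680.66 → -$66.67
  Jan: +$680.66 − $1,294.65 → -$680.66
  Feb: +$680.66 → $0.00
Lowest trial balance = -$1,494.66 (Aug)
Initial deposit = cushion − low point = $680.66 − (-$1,494.66) = $2,175.32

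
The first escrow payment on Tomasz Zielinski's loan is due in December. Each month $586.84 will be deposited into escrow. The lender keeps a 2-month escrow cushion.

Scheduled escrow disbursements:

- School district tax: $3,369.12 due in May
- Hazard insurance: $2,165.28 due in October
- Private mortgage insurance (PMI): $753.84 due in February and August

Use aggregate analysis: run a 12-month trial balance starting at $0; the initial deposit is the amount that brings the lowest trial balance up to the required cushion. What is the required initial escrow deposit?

Cushion = 2 × $586.84 = $1,173.68
Trial balance (start $0, +$586.84 each month, − disbursements):
  Dec: +$586.84 → $586.84
  Jan: +$586.84 → $1,173.68
  Feb: +$586.84 − $753.84 → $1,006.68
  Mar: +$586.84 → $1,593.52
  Apr: +$586.84 → $2,180.36
  May: +$586.84 − $3,369.12 → -$601.92
  Jun: +$586.84 → -$15.08
  Jul: +$586.84 → $571.76
  Aug: +$586.84 − $753.84 → $404.76
  Sep: +$586.84 → $991.60
  Oct: +$586.84 − $2,165.28 → -$586.84
  Nov: +$586.84 → $0.00
Lowest trial balance = -$601.92 (May)
Initial deposit = cushion − low point = $1,173.68 − (-$601.92) = $1,775.60

$1,775.60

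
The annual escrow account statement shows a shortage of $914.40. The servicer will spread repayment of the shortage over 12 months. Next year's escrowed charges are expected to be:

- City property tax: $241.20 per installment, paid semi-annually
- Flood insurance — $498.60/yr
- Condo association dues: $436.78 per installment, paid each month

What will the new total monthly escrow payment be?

City property tax = $241.20 × 2 = $482.40
Flood insurance = $498.60
Condo association dues = $436.78 × 12 = $5,241.36
Annual escrow total = $6,222.36
Monthly = $6,222.36 ÷ 12 = $518.53
Shortage spread = $914.40 / 12 = $76.20/mo
New monthly escrow = $518.53 + $76.20 = $594.73

$594.73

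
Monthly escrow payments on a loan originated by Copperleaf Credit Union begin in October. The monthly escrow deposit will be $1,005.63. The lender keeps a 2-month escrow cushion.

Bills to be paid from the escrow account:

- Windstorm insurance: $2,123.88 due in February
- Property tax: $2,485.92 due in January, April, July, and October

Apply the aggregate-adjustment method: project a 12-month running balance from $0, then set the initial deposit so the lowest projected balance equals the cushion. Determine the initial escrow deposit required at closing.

Cushion = 2 × $1,005.63 = $2,011.26
Trial balance (start $0, +$1,005.63 each month, − disbursements):
  Oct: +$1,005.63 − $2,485.92 → -$1,480.29
  Nov: +$1,005.63 → -$474.66
  Dec: +$1,005.63 → $530.97
  Jan: +$1,005.63 − $2,485.92 → -$949.32
  Feb: +$1,005.63 − $2,123.88 → -$2,067.57
  Mar: +$1,005.63 → -$1,061.94
  Apr: +$1,005.63 − $2,485.92 → -$2,542.23
  May: +$1,005.63 → -$1,536.60
  Jun: +$1,005.63 → -$530.97
  Jul: +$1,005.63 − $2,485.92 → -$2,011.26
  Aug: +$1,005.63 → -$1,005.63
  Sep: +$1,005.63 → $0.00
Lowest trial balance = -$2,542.23 (Apr)
Initial deposit = cushion − low point = $2,011.26 − (-$2,542.23) = $4,553.49

$4,553.49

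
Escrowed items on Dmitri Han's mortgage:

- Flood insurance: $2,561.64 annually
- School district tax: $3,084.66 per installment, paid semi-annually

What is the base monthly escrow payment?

Flood insurance — $2,561.64
School district tax — $3,084.66 × 2 = $6,169.32
Combined annual = $2,561.64 + $6,169.32 = $8,730.96
Base monthly escrow = $8,730.96 ÷ 12 = $727.58

$727.58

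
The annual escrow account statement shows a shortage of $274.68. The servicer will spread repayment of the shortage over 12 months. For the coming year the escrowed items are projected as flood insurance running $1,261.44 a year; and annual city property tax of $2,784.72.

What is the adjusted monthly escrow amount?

Flood insurance = $1,261.44/yr
City property tax = $2,784.72/yr
Combined annual = $4,046.16
Per month = $4,046.16 ÷ 12 = $337.18
Monthly shortage recovery: $274.68 / 12 = $22.89
Adjusted monthly = $337.18 + $22.89 = $360.07

$360.07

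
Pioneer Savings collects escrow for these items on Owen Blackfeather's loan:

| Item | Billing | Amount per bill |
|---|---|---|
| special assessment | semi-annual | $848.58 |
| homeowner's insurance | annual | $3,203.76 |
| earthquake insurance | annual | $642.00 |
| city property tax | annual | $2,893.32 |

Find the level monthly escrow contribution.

$703.02

Special assessment — $848.58 × 2 = $1,697.16 annually
Homeowner's insurance — $3,203.76 annually
Earthquake insurance — $642.00 annually
City property tax — $2,893.32 annually
Combined annual = $1,697.16 + $3,203.76 + $642.00 + $2,893.32 = $8,436.24
Monthly escrow = $8,436.24 ÷ 12 = $703.02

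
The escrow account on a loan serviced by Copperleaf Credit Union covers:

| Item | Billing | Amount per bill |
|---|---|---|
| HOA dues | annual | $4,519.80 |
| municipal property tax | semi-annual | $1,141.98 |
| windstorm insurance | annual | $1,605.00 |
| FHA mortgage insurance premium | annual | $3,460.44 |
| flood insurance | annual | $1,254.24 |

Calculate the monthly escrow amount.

$1,093.62

HOA dues: $4,519.80
Municipal property tax: $1,141.98 × 2 = $2,283.96
Windstorm insurance: $1,605.00
FHA mortgage insurance premium: $3,460.44
Flood insurance: $1,254.24
Total annual escrow = $13,123.44
Per month = $13,123.44 ÷ 12 = $1,093.62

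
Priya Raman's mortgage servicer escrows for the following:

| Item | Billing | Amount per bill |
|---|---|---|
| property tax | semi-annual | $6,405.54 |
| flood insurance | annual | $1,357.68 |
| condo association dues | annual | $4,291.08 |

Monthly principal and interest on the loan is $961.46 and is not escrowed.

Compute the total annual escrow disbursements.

Property tax: $6,405.54 × 2 = $12,811.08
Flood insurance: $1,357.68
Condo association dues: $4,291.08
Yearly total = $12,811.08 + $1,357.68 + $4,291.08 = $18,459.84

$18,459.84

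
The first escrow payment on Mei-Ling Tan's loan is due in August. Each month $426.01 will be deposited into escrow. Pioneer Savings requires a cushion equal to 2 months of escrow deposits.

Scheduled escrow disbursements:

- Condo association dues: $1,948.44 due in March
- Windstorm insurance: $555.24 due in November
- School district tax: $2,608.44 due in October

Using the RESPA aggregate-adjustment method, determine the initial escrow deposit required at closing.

$2,556.06

Cushion = 2 × $426.01 = $852.02
Trial balance (start $0, +$426.01 each month, − disbursements):
  Aug: +$426.01 → $426.01
  Sep: +$426.01 → $852.02
  Oct: +$426.01 − $2,608.44 → -$1,330.41
  Nov: +$426.01 − $555.24 → -$1,459.64
  Dec: +$426.01 → -$1,033.63
  Jan: +$426.01 → -$607.62
  Feb: +$426.01 → -$181.61
  Mar: +$426.01 − $1,948.44 → -$1,704.04
  Apr: +$426.01 → -$1,278.03
  May: +$426.01 → -$852.02
  Jun: +$426.01 → -$426.01
  Jul: +$426.01 → $0.00
Lowest trial balance = -$1,704.04 (Mar)
Initial deposit = cushion − low point = $852.02 − (-$1,704.04) = $2,556.06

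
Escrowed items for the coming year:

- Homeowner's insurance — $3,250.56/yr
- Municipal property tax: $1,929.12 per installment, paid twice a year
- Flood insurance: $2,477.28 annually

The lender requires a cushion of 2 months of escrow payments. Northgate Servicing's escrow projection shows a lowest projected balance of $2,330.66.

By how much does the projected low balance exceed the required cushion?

$732.98

Homeowner's insurance: $3,250.56
Municipal property tax: $1,929.12 × 2 = $3,858.24
Flood insurance: $2,477.28
Annual escrow total = $9,586.08
Monthly = $9,586.08 / 12 = $798.84
Required reserve = 2 × $798.84 = $1,597.68
Surplus = $2,330.66 − $1,597.68 = $732.98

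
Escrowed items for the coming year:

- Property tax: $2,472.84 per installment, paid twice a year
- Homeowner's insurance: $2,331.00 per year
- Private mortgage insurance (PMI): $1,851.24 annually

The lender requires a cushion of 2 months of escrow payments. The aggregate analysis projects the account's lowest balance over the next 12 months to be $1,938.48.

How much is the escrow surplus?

Property tax = $2,472.84 × 2 = $4,945.68
Homeowner's insurance = $2,331.00
Private mortgage insurance (PMI) = $1,851.24
Yearly total = $9,127.92
Base monthly escrow = $9,127.92 / 12 = $760.66
Required reserve = 2 × $760.66 = $1,521.32
Surplus = $1,938.48 − $1,521.32 = $417.16

$417.16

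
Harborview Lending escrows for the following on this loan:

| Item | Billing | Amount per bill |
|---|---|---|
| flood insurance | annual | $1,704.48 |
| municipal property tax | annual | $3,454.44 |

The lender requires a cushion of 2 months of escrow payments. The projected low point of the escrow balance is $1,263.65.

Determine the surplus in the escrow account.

Flood insurance — $1,704.48 per year
Municipal property tax — $3,454.44 per year
Yearly total = $1,704.48 + $3,454.44 = $5,158.92
Monthly escrow = $5,158.92 ÷ 12 = $429.91
Required cushion = 2 × $429.91 = $859.82
Surplus = $1,263.65 − $859.82 = $403.83

$403.83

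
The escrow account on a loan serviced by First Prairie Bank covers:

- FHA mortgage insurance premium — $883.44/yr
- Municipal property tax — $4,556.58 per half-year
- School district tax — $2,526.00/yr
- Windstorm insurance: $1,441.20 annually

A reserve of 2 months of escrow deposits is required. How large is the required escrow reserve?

$2,327.30

FHA mortgage insurance premium — $883.44 per year
Municipal property tax — $4,556.58 × 2 = $9,113.16 per year
School district tax — $2,526.00 per year
Windstorm insurance — $1,441.20 per year
Total annual escrow = $883.44 + $9,113.16 + $2,526.00 + $1,441.20 = $13,963.80
Monthly escrow = $13,963.80 ÷ 12 = $1,163.65
Cushion = 2 × $1,163.65 = $2,327.30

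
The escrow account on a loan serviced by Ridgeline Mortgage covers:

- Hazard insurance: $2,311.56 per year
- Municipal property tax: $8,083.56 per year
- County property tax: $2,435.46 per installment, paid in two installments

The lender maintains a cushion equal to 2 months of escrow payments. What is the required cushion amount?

$2,544.34

Hazard insurance — $2,311.56/yr
Municipal property tax — $8,083.56/yr
County property tax — $2,435.46 × 2 = $4,870.92/yr
Total per year = $15,266.04
Monthly = $15,266.04 ÷ 12 = $1,272.17
Required cushion = 2 × $1,272.17 = $2,544.34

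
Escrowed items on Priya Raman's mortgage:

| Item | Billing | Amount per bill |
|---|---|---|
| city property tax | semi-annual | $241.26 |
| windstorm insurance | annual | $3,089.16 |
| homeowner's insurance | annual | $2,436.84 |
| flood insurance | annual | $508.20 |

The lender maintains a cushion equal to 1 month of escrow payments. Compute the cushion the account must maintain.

$543.06

City property tax: $241.26 × 2 = $482.52/yr
Windstorm insurance: $3,089.16/yr
Homeowner's insurance: $2,436.84/yr
Flood insurance: $508.20/yr
Yearly total = $482.52 + $3,089.16 + $2,436.84 + $508.20 = $6,516.72
Per month = $6,516.72 ÷ 12 = $543.06
Cushion = 1 × $543.06 = $543.06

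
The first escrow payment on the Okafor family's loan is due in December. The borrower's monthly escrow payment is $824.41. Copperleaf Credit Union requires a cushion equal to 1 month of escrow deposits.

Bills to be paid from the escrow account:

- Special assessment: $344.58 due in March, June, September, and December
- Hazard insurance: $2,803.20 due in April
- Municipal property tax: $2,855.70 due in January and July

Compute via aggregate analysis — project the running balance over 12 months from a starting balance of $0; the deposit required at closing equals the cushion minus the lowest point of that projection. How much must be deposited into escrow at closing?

Cushion = 1 × $824.41 = $824.41
Trial balance (start $0, +$824.41 each month, − disbursements):
  Dec: +$824.41 − $344.58 → $479.83
  Jan: +$824.41 − $2,855.70 → -$1,551.46
  Feb: +$824.41 → -$727.05
  Mar: +$824.41 − $344.58 → -$247.22
  Apr: +$824.41 − $2,803.20 → -$2,226.01
  May: +$824.41 → -$1,401.60
  Jun: +$824.41 − $344.58 → -$921.77
  Jul: +$824.41 − $2,855.70 → -$2,953.06
  Aug: +$824.41 → -$2,128.65
  Sep: +$824.41 − $344.58 → -$1,648.82
  Oct: +$824.41 → -$824.41
  Nov: +$824.41 → $0.00
Lowest trial balance = -$2,953.06 (Jul)
Initial deposit = cushion − low point = $824.41 − (-$2,953.06) = $3,777.47

$3,777.47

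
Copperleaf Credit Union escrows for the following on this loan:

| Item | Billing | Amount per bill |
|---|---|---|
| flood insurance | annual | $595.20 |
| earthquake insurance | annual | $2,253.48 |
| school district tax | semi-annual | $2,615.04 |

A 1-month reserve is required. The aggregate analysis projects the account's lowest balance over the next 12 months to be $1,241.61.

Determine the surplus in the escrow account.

Flood insurance: $595.20 per year
Earthquake insurance: $2,253.48 per year
School district tax: $2,615.04 × 2 = $5,230.08 per year
Total annual escrow = $595.20 + $2,253.48 + $5,230.08 = $8,078.76
Per month = $8,078.76 ÷ 12 = $673.23
Cushion = 1 × $673.23 = $673.23
Surplus = $1,241.61 − $673.23 = $568.38

$568.38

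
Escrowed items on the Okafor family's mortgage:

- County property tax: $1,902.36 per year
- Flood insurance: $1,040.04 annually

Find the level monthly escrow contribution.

County property tax — $1,902.36
Flood insurance — $1,040.04
Combined annual = $1,902.36 + $1,040.04 = $2,942.40
Monthly = $2,942.40 ÷ 12 = $245.20

$245.20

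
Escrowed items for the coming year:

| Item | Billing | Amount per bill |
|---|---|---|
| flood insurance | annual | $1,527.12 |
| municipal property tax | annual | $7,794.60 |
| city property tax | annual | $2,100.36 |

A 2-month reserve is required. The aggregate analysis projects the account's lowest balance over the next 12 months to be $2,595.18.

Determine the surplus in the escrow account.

Flood insurance = $1,527.12 per year
Municipal property tax = $7,794.60 per year
City property tax = $2,100.36 per year
Yearly total = $1,527.12 + $7,794.60 + $2,100.36 = $11,422.08
Base monthly escrow = $11,422.08 / 12 = $951.84
Required reserve = 2 × $951.84 = $1,903.68
Surplus = $2,595.18 − $1,903.68 = $691.50

$691.50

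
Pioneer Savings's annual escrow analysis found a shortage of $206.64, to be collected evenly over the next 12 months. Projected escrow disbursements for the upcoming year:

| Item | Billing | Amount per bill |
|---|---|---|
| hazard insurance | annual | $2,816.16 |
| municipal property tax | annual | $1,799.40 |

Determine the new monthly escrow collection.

$401.85

Hazard insurance: $2,816.16
Municipal property tax: $1,799.40
Yearly total = $2,816.16 + $1,799.40 = $4,615.56
Monthly escrow = $4,615.56 ÷ 12 = $384.63
Monthly shortage recovery: $206.64 / 12 = $17.22
Adjusted monthly = $384.63 + $17.22 = $401.85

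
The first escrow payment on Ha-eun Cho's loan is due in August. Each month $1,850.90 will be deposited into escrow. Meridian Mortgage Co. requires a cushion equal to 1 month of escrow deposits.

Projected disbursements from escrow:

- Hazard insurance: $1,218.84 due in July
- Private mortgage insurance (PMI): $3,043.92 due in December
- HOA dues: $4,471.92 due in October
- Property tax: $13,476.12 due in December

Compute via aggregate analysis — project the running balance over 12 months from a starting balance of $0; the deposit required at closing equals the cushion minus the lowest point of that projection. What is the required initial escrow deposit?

Cushion = 1 × $1,850.90 = $1,850.90
Trial balance (start $0, +$1,850.90 each month, − disbursements):
  Aug: +$1,850.90 → $1,850.90
  Sep: +$1,850.90 → $3,701.80
  Oct: +$1,850.90 − $4,471.92 → $1,080.78
  Nov: +$1,850.90 → $2,931.68
  Dec: +$1,850.90 − $16,520.04 → -$11,737.46
  Jan: +$1,850.90 → -$9,886.56
  Feb: +$1,850.90 → -$8,035.66
  Mar: +$1,850.90 → -$6,184.76
  Apr: +$1,850.90 → -$4,333.86
  May: +$1,850.90 → -$2,482.96
  Jun: +$1,850.90 → -$632.06
  Jul: +$1,850.90 − $1,218.84 → $0.00
Lowest trial balance = -$11,737.46 (Dec)
Initial deposit = cushion − low point = $1,850.90 − (-$11,737.46) = $13,588.36

$13,588.36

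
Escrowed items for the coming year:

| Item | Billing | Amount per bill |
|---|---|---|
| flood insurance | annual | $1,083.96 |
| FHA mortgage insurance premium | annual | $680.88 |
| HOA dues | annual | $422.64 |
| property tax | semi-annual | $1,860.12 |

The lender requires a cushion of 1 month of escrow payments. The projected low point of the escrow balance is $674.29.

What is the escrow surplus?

$181.98

Flood insurance = $1,083.96 annually
FHA mortgage insurance premium = $680.88 annually
HOA dues = $422.64 annually
Property tax = $1,860.12 × 2 = $3,720.24 annually
Total per year = $1,083.96 + $680.88 + $422.64 + $3,720.24 = $5,907.72
Monthly = $5,907.72 ÷ 12 = $492.31
Cushion = 1 × $492.31 = $492.31
Surplus = $674.29 − $492.31 = $181.98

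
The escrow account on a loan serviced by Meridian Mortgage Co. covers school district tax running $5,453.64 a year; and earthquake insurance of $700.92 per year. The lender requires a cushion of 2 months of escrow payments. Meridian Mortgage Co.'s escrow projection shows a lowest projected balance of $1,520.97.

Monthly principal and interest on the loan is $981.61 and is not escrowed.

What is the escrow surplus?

$495.21

School district tax — $5,453.64 per year
Earthquake insurance — $700.92 per year
Combined annual = $5,453.64 + $700.92 = $6,154.56
Per month = $6,154.56 ÷ 12 = $512.88
Cushion = 2 × $512.88 = $1,025.76
Surplus = $1,520.97 − $1,025.76 = $495.21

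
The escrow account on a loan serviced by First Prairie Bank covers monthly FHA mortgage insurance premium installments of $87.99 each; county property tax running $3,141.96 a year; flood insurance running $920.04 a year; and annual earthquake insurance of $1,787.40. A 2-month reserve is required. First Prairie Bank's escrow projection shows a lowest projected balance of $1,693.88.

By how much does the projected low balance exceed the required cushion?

$543.00

FHA mortgage insurance premium = $87.99 × 12 = $1,055.88 per year
County property tax = $3,141.96 per year
Flood insurance = $920.04 per year
Earthquake insurance = $1,787.40 per year
Yearly total = $1,055.88 + $3,141.96 + $920.04 + $1,787.40 = $6,905.28
Base monthly escrow = $6,905.28 / 12 = $575.44
Required reserve = 2 × $575.44 = $1,150.88
Excess over cushion: $1,693.88 − $1,150.88 = $543.00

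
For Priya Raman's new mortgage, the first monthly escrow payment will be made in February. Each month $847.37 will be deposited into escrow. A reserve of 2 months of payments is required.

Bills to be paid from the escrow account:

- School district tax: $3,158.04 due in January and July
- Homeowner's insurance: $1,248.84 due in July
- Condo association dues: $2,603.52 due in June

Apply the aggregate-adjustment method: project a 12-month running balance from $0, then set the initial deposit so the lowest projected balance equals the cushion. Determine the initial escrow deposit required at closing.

$3,620.92

Cushion = 2 × $847.37 = $1,694.74
Trial balance (start $0, +$847.37 each month, − disbursements):
  Feb: +$847.37 → $847.37
  Mar: +$847.37 → $1,694.74
  Apr: +$847.37 → $2,542.11
  May: +$847.37 → $3,389.48
  Jun: +$847.37 − $2,603.52 → $1,633.33
  Jul: +$847.37 − $4,406.88 → -$1,926.18
  Aug: +$847.37 → -$1,078.81
  Sep: +$847.37 → -$231.44
  Oct: +$847.37 → $615.93
  Nov: +$847.37 → $1,463.30
  Dec: +$847.37 → $2,310.67
  Jan: +$847.37 − $3,158.04 → $0.00
Lowest trial balance = -$1,926.18 (Jul)
Initial deposit = cushion − low point = $1,694.74 − (-$1,926.18) = $3,620.92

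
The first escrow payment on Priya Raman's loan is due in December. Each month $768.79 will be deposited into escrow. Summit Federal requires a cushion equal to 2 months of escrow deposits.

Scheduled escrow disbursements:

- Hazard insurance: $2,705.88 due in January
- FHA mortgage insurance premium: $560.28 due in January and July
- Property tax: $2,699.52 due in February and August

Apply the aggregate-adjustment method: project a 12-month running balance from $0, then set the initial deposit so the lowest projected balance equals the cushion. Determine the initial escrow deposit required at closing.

Cushion = 2 × $768.79 = $1,537.58
Trial balance (start $0, +$768.79 each month, − disbursements):
  Dec: +$768.79 → $768.79
  Jan: +$768.79 − $3,266.16 → -$1,728.58
  Feb: +$768.79 − $2,699.52 → -$3,659.31
  Mar: +$768.79 → -$2,890.52
  Apr: +$768.79 → -$2,121.73
  May: +$768.79 → -$1,352.94
  Jun: +$768.79 → -$584.15
  Jul: +$768.79 − $560.28 → -$375.64
  Aug: +$768.79 − $2,699.52 → -$2,306.37
  Sep: +$768.79 → -$1,537.58
  Oct: +$768.79 → -$768.79
  Nov: +$768.79 → $0.00
Lowest trial balance = -$3,659.31 (Feb)
Initial deposit = cushion − low point = $1,537.58 − (-$3,659.31) = $5,196.89

$5,196.89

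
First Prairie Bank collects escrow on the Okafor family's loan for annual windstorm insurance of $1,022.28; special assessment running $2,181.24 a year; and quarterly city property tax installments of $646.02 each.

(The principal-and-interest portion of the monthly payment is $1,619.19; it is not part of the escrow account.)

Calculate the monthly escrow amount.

$482.30

Windstorm insurance: $1,022.28 annually
Special assessment: $2,181.24 annually
City property tax: $646.02 × 4 = $2,584.08 annually
Annual escrow total = $1,022.28 + $2,181.24 + $2,584.08 = $5,787.60
Monthly escrow = $5,787.60 ÷ 12 = $482.30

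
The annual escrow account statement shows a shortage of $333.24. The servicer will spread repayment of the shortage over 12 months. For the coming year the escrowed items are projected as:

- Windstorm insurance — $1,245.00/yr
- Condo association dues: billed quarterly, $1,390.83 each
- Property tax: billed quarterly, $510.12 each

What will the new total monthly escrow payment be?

$765.17

Windstorm insurance = $1,245.00 annually
Condo association dues = $1,390.83 × 4 = $5,563.32 annually
Property tax = $510.12 × 4 = $2,040.48 annually
Yearly total = $1,245.00 + $5,563.32 + $2,040.48 = $8,848.80
Base monthly escrow = $8,848.80 ÷ 12 = $737.40
Monthly shortage recovery: $333.24 ÷ 12 = $27.77
New monthly escrow = $737.40 + $27.77 = $765.17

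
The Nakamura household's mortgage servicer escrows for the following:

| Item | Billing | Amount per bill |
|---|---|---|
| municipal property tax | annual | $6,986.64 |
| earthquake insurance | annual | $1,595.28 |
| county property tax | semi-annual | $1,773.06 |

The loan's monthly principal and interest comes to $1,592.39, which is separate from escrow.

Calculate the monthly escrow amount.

Municipal property tax: $6,986.64
Earthquake insurance: $1,595.28
County property tax: $1,773.06 × 2 = $3,546.12
Yearly total = $12,128.04
Monthly escrow = $12,128.04 ÷ 12 = $1,010.67

$1,010.67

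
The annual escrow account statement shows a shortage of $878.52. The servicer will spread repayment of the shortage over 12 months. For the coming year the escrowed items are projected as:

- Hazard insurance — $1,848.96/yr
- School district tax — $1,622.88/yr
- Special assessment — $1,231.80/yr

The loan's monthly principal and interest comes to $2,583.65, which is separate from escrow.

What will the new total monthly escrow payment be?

$465.18

Hazard insurance — $1,848.96 annually
School district tax — $1,622.88 annually
Special assessment — $1,231.80 annually
Total per year = $1,848.96 + $1,622.88 + $1,231.80 = $4,703.64
Per month = $4,703.64 ÷ 12 = $391.97
Shortage per month = $878.52 ÷ 12 = $73.21
New monthly escrow = $391.97 + $73.21 = $465.18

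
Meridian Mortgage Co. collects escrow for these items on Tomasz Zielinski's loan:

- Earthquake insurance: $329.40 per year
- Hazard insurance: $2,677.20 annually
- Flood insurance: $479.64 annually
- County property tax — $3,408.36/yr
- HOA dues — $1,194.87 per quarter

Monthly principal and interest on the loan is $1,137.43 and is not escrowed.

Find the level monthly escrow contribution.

Earthquake insurance — $329.40
Hazard insurance — $2,677.20
Flood insurance — $479.64
County property tax — $3,408.36
HOA dues — $1,194.87 × 4 = $4,779.48
Yearly total = $329.40 + $2,677.20 + $479.64 + $3,408.36 + $4,779.48 = $11,674.08
Monthly = $11,674.08 / 12 = $972.84

$972.84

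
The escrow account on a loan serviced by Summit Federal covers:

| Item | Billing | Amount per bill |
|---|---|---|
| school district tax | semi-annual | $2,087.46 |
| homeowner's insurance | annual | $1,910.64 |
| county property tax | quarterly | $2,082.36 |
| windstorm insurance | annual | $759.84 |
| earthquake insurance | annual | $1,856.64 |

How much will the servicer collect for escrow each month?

School district tax — $2,087.46 × 2 = $4,174.92
Homeowner's insurance — $1,910.64
County property tax — $2,082.36 × 4 = $8,329.44
Windstorm insurance — $759.84
Earthquake insurance — $1,856.64
Annual escrow total = $4,174.92 + $1,910.64 + $8,329.44 + $759.84 + $1,856.64 = $17,031.48
Monthly escrow = $17,031.48 / 12 = $1,419.29

$1,419.29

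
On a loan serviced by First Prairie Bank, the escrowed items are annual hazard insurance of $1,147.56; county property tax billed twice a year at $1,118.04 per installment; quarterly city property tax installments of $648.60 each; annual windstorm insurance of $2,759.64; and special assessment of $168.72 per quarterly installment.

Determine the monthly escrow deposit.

$784.38

Hazard insurance = $1,147.56 per year
County property tax = $1,118.04 × 2 = $2,236.08 per year
City property tax = $648.60 × 4 = $2,594.40 per year
Windstorm insurance = $2,759.64 per year
Special assessment = $168.72 × 4 = $674.88 per year
Annual escrow total = $9,412.56
Monthly escrow = $9,412.56 / 12 = $784.38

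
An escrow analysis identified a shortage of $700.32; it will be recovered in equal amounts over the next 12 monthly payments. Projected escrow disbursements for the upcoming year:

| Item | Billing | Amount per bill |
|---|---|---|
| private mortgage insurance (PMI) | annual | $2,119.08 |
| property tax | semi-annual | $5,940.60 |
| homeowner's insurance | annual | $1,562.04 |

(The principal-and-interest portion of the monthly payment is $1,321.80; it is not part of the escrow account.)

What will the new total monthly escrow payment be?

$1,355.22

Private mortgage insurance (PMI) = $2,119.08 per year
Property tax = $5,940.60 × 2 = $11,881.20 per year
Homeowner's insurance = $1,562.04 per year
Total per year = $2,119.08 + $11,881.20 + $1,562.04 = $15,562.32
Monthly = $15,562.32 / 12 = $1,296.86
Shortage per month = $700.32 / 12 = $58.36
New monthly escrow = $1,296.86 + $58.36 = $1,355.22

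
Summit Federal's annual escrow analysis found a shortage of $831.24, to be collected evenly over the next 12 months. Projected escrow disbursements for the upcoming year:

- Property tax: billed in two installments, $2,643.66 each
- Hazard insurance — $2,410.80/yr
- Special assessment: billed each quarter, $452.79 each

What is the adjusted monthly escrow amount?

$861.71

Property tax = $2,643.66 × 2 = $5,287.32
Hazard insurance = $2,410.80
Special assessment = $452.79 × 4 = $1,811.16
Combined annual = $5,287.32 + $2,410.80 + $1,811.16 = $9,509.28
Per month = $9,509.28 / 12 = $792.44
Monthly shortage recovery: $831.24 / 12 = $69.27
New monthly escrow = $792.44 + $69.27 = $861.71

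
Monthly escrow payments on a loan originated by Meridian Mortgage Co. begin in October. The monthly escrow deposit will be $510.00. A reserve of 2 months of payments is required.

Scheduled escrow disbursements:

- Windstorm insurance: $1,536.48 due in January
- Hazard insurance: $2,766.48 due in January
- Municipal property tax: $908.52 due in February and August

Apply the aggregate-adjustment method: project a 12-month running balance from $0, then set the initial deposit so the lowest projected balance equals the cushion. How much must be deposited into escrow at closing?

$3,681.48

Cushion = 2 × $510.00 = $1,020.00
Trial balance (start $0, +$510.00 each month, − disbursements):
  Oct: +$510.00 → $510.00
  Nov: +$510.00 → $1,020.00
  Dec: +$510.00 → $1,530.00
  Jan: +$510.00 − $4,302.96 → -$2,262.96
  Feb: +$510.00 − $908.52 → -$2,661.48
  Mar: +$510.00 → -$2,151.48
  Apr: +$510.00 → -$1,641.48
  May: +$510.00 → -$1,131.48
  Jun: +$510.00 → -$621.48
  Jul: +$510.00 → -$111.48
  Aug: +$510.00 − $908.52 → -$510.00
  Sep: +$510.00 → $0.00
Lowest trial balance = -$2,661.48 (Feb)
Initial deposit = cushion − low point = $1,020.00 − (-$2,661.48) = $3,681.48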